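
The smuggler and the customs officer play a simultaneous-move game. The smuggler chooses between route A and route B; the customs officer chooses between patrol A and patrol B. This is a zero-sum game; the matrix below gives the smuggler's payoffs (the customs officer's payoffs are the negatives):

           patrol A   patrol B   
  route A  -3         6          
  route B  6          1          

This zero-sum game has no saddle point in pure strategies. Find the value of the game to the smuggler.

v = 39/14

For the smuggler to be willing to mix, the smuggler must be indifferent between route A and route B, which pins down the customs officer's mix.
  the smuggler's payoff from route A: q·(-3) + (1−q)·6 = -9q + 6
  the smuggler's payoff from route B: q·6 + (1−q)·1 = 5q + 1
  -9q + 6 = 5q + 1  ⇒  -14q = -5  ⇒  q = 5/14.
The value is the smuggler's expected payoff against this mix (using route A): (5/14)·(-3) + (9/14)·6 = 39/14.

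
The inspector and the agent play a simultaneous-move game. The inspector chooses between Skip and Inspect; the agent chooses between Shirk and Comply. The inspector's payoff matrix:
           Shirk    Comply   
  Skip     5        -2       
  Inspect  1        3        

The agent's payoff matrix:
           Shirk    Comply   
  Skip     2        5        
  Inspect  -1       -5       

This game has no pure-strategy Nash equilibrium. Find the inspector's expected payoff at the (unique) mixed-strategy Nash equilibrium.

17/9

For the inspector to be willing to mix, the inspector must be indifferent between Skip and Inspect, which pins down the agent's mix.
  the inspector's expected payoff from Skip: q·5 + (1−q)·(-2) = 7q - 2
  the inspector's expected payoff from Inspect: q·1 + (1−q)·3 = -2q + 3
  7q - 2 = -2q + 3  ⇒  9q = 5  ⇒  q = 5/9.
At equilibrium the inspector is indifferent across rows, so the inspector's payoff equals the payoff from Skip: (5/9)·5 + (4/9)·(-2) = 17/9.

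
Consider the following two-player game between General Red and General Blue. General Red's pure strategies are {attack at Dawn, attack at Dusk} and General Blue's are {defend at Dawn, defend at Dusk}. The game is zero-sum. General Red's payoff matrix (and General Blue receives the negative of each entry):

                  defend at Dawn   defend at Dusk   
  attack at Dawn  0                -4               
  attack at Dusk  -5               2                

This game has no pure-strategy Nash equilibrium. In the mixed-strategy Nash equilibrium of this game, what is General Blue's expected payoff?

Set General Blue's expected payoff from defend at Dawn equal to that from defend at Dusk:
  General Blue's payoff to defend at Dawn: p·0 + (1−p)·5 = -5p + 5
  General Blue's payoff to defend at Dusk: p·4 + (1−p)·(-2) = 6p - 2
  -5p + 5 = 6p - 2  ⇒  -11p = -7  ⇒  p = 7/11.
At equilibrium General Blue is indifferent across columns, so General Blue's payoff equals the payoff from defend at Dawn: (7/11)·0 + (4/11)·5 = 20/11.

20/11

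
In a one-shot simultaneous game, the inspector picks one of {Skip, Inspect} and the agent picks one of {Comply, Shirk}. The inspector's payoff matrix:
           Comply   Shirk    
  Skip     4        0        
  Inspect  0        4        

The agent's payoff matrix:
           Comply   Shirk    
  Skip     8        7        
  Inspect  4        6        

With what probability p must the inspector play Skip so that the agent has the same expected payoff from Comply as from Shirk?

p = 2/3

Set the agent's expected payoff from Comply equal to that from Shirk:
  the agent's payoff from Comply: p·8 + (1−p)·4 = 4p + 4
  the agent's payoff from Shirk: p·7 + (1−p)·6 = p + 6
  4p + 4 = p + 6  ⇒  3p = 2  ⇒  p = 2/3.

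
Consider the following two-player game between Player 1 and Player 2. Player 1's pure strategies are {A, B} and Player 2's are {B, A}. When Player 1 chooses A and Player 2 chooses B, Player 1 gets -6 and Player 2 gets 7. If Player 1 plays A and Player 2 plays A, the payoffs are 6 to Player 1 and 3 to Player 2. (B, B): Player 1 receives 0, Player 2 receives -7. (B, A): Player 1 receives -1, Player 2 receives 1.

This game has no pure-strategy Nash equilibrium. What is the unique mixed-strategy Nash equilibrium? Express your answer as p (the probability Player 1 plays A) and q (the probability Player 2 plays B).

p = 2/3, q = 7/13

Set Player 2's expected payoff from B equal to that from A:
  Player 2's expected payoff from B: p·7 + (1−p)·(-7) = 14p - 7
  Player 2's expected payoff from A: p·3 + (1−p)·1 = 2p + 1
  14p - 7 = 2p + 1  ⇒  12p = 8  ⇒  p = 2/3.
Player 1's indifference between A and B determines Player 2's mixing probability q:
  Player 1's payoff from A: q·(-6) + (1−q)·6 = -12q + 6
  Player 1's payoff from B: q·0 + (1−q)·(-1) = q - 1
  -12q + 6 = q - 1  ⇒  -13q = -7  ⇒  q = 7/13.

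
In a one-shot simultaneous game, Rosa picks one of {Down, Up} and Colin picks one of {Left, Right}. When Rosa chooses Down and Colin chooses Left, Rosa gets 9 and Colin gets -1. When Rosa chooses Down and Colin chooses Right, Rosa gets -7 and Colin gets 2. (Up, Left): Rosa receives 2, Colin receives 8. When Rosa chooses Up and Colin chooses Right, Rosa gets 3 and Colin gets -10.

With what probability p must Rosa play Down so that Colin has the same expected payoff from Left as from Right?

p = 6/7

In a mixed equilibrium Colin is indifferent between Left and Right; this condition fixes p.
  Colin's payoff to Left: p·(-1) + (1−p)·8 = -9p + 8
  Colin's payoff to Right: p·2 + (1−p)·(-10) = 12p - 10
  -9p + 8 = 12p - 10  ⇒  -21p = -18  ⇒  p = 6/7.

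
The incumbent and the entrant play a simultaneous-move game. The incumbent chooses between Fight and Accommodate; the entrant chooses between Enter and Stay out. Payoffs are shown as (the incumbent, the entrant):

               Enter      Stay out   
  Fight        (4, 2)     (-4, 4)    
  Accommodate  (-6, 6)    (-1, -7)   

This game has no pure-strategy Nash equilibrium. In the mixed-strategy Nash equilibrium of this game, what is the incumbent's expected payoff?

-28/13

For the incumbent to be willing to mix, the incumbent must be indifferent between Fight and Accommodate, which pins down the entrant's mix.
  the incumbent's expected payoff from Fight: q·4 + (1−q)·(-4) = 8q - 4
  the incumbent's expected payoff from Accommodate: q·(-6) + (1−q)·(-1) = -5q - 1
  8q - 4 = -5q - 1  ⇒  13q = 3  ⇒  q = 3/13.
At equilibrium the incumbent is indifferent across rows, so the incumbent's payoff equals the payoff from Fight: (3/13)·4 + (10/13)·(-4) = -28/13.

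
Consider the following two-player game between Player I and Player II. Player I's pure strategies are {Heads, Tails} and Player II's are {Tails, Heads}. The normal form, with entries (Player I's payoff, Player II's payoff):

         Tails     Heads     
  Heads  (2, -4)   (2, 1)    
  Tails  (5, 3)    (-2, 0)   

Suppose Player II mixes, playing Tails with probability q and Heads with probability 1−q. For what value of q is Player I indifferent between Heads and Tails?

q = 4/7

Player I's indifference between Heads and Tails determines Player II's mixing probability q:
  Player I's expected payoff from Heads: q·2 + (1−q)·2 = 2
  Player I's expected payoff from Tails: q·5 + (1−q)·(-2) = 7q - 2
  2 = 7q - 2  ⇒  -7q = -4  ⇒  q = 4/7.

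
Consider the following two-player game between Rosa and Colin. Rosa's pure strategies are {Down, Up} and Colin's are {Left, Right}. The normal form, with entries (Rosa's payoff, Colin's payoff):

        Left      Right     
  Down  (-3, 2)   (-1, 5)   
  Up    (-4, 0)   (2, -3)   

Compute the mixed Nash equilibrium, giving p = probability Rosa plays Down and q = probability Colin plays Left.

Set Colin's expected payoff from Left equal to that from Right:
  Colin's payoff from Left: p·2 + (1−p)·0 = 2p
  Colin's payoff from Right: p·5 + (1−p)·(-3) = 8p - 3
  2p = 8p - 3  ⇒  -6p = -3  ⇒  p = 1/2.
Colin's mix must leave Rosa indifferent between Down and Up.
  Rosa's expected payoff from Down: q·(-3) + (1−q)·(-1) = -2q - 1
  Rosa's expected payoff from Up: q·(-4) + (1−q)·2 = -6q + 2
  -2q - 1 = -6q + 2  ⇒  4q = 3  ⇒  q = 3/4.

p = 1/2, q = 3/4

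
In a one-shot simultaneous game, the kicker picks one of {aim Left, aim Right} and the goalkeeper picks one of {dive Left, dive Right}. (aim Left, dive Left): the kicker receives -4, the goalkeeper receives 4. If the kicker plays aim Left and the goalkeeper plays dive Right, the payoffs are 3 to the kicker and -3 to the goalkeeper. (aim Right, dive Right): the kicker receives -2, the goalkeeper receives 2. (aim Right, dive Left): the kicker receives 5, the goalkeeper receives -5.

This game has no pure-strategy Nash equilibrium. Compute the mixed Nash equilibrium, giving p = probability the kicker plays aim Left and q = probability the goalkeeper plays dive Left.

The goalkeeper's indifference between dive Left and dive Right determines the kicker's mixing probability p:
  the goalkeeper's payoff to dive Left: p·4 + (1−p)·(-5) = 9p - 5
  the goalkeeper's payoff to dive Right: p·(-3) + (1−p)·2 = -5p + 2
  9p - 5 = -5p + 2  ⇒  14p = 7  ⇒  p = 1/2.
Set the kicker's expected payoff from aim Left equal to that from aim Right:
  the kicker's payoff from aim Left: q·(-4) + (1−q)·3 = -7q + 3
  the kicker's payoff from aim Right: q·5 + (1−q)·(-2) = 7q - 2
  -7q + 3 = 7q - 2  ⇒  -14q = -5  ⇒  q = 5/14.

p = 1/2, q = 5/14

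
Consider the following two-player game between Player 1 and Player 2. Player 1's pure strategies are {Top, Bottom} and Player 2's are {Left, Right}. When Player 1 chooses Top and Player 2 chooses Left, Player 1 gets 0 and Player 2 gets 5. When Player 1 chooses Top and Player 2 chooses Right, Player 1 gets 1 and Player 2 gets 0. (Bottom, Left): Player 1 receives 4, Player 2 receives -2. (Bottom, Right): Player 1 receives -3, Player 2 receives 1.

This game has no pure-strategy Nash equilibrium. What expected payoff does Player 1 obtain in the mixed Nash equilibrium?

1/2

For Player 1 to be willing to mix, Player 1 must be indifferent between Top and Bottom, which pins down Player 2's mix.
  Player 1's payoff from Top: q·0 + (1−q)·1 = -q + 1
  Player 1's payoff from Bottom: q·4 + (1−q)·(-3) = 7q - 3
  -q + 1 = 7q - 3  ⇒  -8q = -4  ⇒  q = 1/2.
At equilibrium Player 1 is indifferent across rows, so Player 1's payoff equals the payoff from Top: (1/2)·0 + (1/2)·1 = 1/2.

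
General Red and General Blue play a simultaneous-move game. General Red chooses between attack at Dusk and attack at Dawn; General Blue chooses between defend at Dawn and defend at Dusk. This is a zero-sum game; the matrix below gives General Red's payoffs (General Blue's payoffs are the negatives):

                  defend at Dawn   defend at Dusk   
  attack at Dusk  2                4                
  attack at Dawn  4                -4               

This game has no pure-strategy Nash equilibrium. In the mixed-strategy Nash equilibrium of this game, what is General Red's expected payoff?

General Blue's mix must leave General Red indifferent between attack at Dusk and attack at Dawn.
  General Red's payoff to attack at Dusk: q·2 + (1−q)·4 = -2q + 4
  General Red's payoff to attack at Dawn: q·4 + (1−q)·(-4) = 8q - 4
  -2q + 4 = 8q - 4  ⇒  -10q = -8  ⇒  q = 4/5.
At equilibrium General Red is indifferent across rows, so General Red's payoff equals the payoff from attack at Dusk: (4/5)·2 + (1/5)·4 = 12/5.

12/5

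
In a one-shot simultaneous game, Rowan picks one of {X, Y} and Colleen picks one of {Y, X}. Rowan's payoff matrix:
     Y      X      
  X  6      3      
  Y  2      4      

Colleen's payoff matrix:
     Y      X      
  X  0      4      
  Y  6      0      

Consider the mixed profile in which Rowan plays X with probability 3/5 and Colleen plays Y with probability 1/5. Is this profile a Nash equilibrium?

Yes

Check Colleen's indifference given Rowan's mix p = 3/5:
  payoff from Y = 12/5; payoff from X = 12/5 — equal.
Check Rowan's indifference given Colleen's mix q = 1/5:
  payoff from X = 18/5; payoff from Y = 18/5 — equal.
Both players are indifferent, so neither can profitably deviate.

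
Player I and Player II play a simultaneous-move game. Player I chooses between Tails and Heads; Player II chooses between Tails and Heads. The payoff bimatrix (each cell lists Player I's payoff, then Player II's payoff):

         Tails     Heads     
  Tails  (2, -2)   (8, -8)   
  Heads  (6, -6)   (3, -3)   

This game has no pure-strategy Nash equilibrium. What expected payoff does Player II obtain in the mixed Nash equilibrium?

In a mixed equilibrium Player II is indifferent between Tails and Heads; this condition fixes p.
  Player II's payoff from Tails: p·(-2) + (1−p)·(-6) = 4p - 6
  Player II's payoff from Heads: p·(-8) + (1−p)·(-3) = -5p - 3
  4p - 6 = -5p - 3  ⇒  9p = 3  ⇒  p = 1/3.
At equilibrium Player II is indifferent across columns, so Player II's payoff equals the payoff from Tails: (1/3)·(-2) + (2/3)·(-6) = -14/3.

-14/3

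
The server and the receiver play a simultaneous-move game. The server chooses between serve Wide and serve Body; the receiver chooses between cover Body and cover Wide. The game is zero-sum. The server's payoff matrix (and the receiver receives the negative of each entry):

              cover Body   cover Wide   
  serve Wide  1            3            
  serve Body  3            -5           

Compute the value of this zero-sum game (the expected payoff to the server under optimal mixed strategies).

In a mixed equilibrium the server is indifferent between serve Wide and serve Body; this condition fixes q.
  the server's payoff from serve Wide: q·1 + (1−q)·3 = -2q + 3
  the server's payoff from serve Body: q·3 + (1−q)·(-5) = 8q - 5
  -2q + 3 = 8q - 5  ⇒  -10q = -8  ⇒  q = 4/5.
The value is the server's expected payoff against this mix (using serve Wide): (4/5)·1 + (1/5)·3 = 7/5.

v = 7/5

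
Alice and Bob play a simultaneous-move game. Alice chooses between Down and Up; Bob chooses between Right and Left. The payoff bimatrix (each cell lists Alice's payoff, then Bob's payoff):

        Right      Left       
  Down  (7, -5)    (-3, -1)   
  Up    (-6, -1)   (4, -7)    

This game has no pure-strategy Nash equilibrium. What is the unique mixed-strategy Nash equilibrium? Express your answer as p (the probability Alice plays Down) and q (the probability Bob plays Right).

p = 3/5, q = 7/20

For Bob to be willing to mix, Bob must be indifferent between Right and Left, which pins down Alice's mix.
  Bob's payoff from Right: p·(-5) + (1−p)·(-1) = -4p - 1
  Bob's payoff from Left: p·(-1) + (1−p)·(-7) = 6p - 7
  -4p - 1 = 6p - 7  ⇒  -10p = -6  ⇒  p = 3/5.
Bob's mix must leave Alice indifferent between Down and Up.
  Alice's payoff to Down: q·7 + (1−q)·(-3) = 10q - 3
  Alice's payoff to Up: q·(-6) + (1−q)·4 = -10q + 4
  10q - 3 = -10q + 4  ⇒  20q = 7  ⇒  q = 7/20.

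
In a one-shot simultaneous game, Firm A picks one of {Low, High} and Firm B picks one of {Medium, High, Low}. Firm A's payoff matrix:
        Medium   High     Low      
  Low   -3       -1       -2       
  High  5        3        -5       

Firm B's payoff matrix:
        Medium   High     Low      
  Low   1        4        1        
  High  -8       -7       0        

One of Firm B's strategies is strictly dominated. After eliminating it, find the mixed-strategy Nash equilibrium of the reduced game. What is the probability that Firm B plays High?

q = 3/7

Firm B's strategy Medium is strictly dominated by High: 4 > 1 and -7 > -8. Eliminate Medium.
Set Firm A's expected payoff from Low equal to that from High:
  Firm A's payoff from Low: q·(-1) + (1−q)·(-2) = q - 2
  Firm A's payoff from High: q·3 + (1−q)·(-5) = 8q - 5
  q - 2 = 8q - 5  ⇒  -7q = -3  ⇒  q = 3/7.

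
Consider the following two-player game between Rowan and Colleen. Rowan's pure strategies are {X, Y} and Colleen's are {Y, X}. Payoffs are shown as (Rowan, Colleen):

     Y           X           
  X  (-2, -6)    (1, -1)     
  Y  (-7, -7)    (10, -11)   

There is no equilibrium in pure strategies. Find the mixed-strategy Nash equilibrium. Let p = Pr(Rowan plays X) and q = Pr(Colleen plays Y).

Rowan's mix must leave Colleen indifferent between Y and X.
  Colleen's expected payoff from Y: p·(-6) + (1−p)·(-7) = p - 7
  Colleen's expected payoff from X: p·(-1) + (1−p)·(-11) = 10p - 11
  p - 7 = 10p - 11  ⇒  -9p = -4  ⇒  p = 4/9.
Colleen's mix must leave Rowan indifferent between X and Y.
  Rowan's expected payoff from X: q·(-2) + (1−q)·1 = -3q + 1
  Rowan's expected payoff from Y: q·(-7) + (1−q)·10 = -17q + 10
  -3q + 1 = -17q + 10  ⇒  14q = 9  ⇒  q = 9/14.

p = 4/9, q = 9/14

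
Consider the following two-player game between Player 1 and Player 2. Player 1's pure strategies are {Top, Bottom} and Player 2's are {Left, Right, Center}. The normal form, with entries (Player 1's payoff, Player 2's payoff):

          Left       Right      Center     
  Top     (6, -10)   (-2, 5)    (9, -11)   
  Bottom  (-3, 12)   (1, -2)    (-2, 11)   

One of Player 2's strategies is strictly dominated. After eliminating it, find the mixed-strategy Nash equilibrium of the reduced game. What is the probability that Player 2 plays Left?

q = 1/4

Player 2's strategy Center is strictly dominated by Left: -10 > -11 and 12 > 11. Eliminate Center.
In a mixed equilibrium Player 1 is indifferent between Top and Bottom; this condition fixes q.
  Player 1's expected payoff from Top: q·6 + (1−q)·(-2) = 8q - 2
  Player 1's expected payoff from Bottom: q·(-3) + (1−q)·1 = -4q + 1
  8q - 2 = -4q + 1  ⇒  12q = 3  ⇒  q = 1/4.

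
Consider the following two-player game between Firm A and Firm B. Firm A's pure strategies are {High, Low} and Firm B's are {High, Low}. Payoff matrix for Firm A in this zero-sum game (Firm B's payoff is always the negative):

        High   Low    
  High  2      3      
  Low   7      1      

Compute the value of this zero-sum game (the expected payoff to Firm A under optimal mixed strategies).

v = 19/7

For Firm A to be willing to mix, Firm A must be indifferent between High and Low, which pins down Firm B's mix.
  Firm A's payoff to High: q·2 + (1−q)·3 = -q + 3
  Firm A's payoff to Low: q·7 + (1−q)·1 = 6q + 1
  -q + 3 = 6q + 1  ⇒  -7q = -2  ⇒  q = 2/7.
The value is Firm A's expected payoff against this mix (using High): (2/7)·2 + (5/7)·3 = 19/7.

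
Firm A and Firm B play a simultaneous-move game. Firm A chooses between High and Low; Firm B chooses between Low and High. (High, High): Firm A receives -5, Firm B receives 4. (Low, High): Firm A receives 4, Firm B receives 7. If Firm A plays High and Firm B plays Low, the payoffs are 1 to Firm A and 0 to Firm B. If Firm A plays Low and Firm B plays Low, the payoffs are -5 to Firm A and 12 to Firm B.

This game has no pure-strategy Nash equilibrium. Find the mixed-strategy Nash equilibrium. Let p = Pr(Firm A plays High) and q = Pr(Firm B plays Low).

p = 5/9, q = 3/5

In a mixed equilibrium Firm B is indifferent between Low and High; this condition fixes p.
  Firm B's payoff from Low: p·0 + (1−p)·12 = -12p + 12
  Firm B's payoff from High: p·4 + (1−p)·7 = -3p + 7
  -12p + 12 = -3p + 7  ⇒  -9p = -5  ⇒  p = 5/9.
In a mixed equilibrium Firm A is indifferent between High and Low; this condition fixes q.
  Firm A's expected payoff from High: q·1 + (1−q)·(-5) = 6q - 5
  Firm A's expected payoff from Low: q·(-5) + (1−q)·4 = -9q + 4
  6q - 5 = -9q + 4  ⇒  15q = 9  ⇒  q = 3/5.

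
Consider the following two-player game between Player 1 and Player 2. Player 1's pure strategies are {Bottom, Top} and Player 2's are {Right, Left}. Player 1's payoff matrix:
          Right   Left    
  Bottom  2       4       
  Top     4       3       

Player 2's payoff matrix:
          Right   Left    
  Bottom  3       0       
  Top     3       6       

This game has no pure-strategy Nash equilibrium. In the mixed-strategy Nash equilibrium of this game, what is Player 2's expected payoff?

3

Set Player 2's expected payoff from Right equal to that from Left:
  Player 2's expected payoff from Right: p·3 + (1−p)·3 = 3
  Player 2's expected payoff from Left: p·0 + (1−p)·6 = -6p + 6
  3 = -6p + 6  ⇒  6p = 3  ⇒  p = 1/2.
At equilibrium Player 2 is indifferent across columns, so Player 2's payoff equals the payoff from Right: (1/2)·3 + (1/2)·3 = 3.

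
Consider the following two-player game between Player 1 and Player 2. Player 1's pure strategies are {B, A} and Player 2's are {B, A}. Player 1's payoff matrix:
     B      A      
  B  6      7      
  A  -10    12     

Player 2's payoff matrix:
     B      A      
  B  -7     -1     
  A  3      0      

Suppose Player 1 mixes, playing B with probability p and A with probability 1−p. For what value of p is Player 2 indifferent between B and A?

p = 1/3

Player 2's indifference between B and A determines Player 1's mixing probability p:
  Player 2's payoff from B: p·(-7) + (1−p)·3 = -10p + 3
  Player 2's payoff from A: p·(-1) + (1−p)·0 = -p
  -10p + 3 = -p  ⇒  -9p = -3  ⇒  p = 1/3.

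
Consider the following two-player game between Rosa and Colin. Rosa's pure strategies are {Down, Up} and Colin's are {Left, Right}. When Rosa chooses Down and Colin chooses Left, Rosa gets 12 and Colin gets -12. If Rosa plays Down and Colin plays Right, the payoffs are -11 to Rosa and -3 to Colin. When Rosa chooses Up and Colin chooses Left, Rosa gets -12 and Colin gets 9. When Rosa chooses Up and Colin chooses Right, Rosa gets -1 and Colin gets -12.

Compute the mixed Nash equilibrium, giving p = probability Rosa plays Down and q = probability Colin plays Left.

p = 7/10, q = 5/17

For Colin to be willing to mix, Colin must be indifferent between Left and Right, which pins down Rosa's mix.
  Colin's payoff to Left: p·(-12) + (1−p)·9 = -21p + 9
  Colin's payoff to Right: p·(-3) + (1−p)·(-12) = 9p - 12
  -21p + 9 = 9p - 12  ⇒  -30p = -21  ⇒  p = 7/10.
Colin's mix must leave Rosa indifferent between Down and Up.
  Rosa's payoff from Down: q·12 + (1−q)·(-11) = 23q - 11
  Rosa's payoff from Up: q·(-12) + (1−q)·(-1) = -11q - 1
  23q - 11 = -11q - 1  ⇒  34q = 10  ⇒  q = 5/17.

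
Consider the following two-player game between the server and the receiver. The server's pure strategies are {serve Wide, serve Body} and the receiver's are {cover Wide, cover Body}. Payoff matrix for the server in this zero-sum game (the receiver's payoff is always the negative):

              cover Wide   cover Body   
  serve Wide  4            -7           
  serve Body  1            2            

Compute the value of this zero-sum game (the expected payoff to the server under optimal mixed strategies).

v = 5/4

The receiver's mix must leave the server indifferent between serve Wide and serve Body.
  the server's payoff from serve Wide: q·4 + (1−q)·(-7) = 11q - 7
  the server's payoff from serve Body: q·1 + (1−q)·2 = -q + 2
  11q - 7 = -q + 2  ⇒  12q = 9  ⇒  q = 3/4.
The value is the server's expected payoff against this mix (using serve Wide): (3/4)·4 + (1/4)·(-7) = 5/4.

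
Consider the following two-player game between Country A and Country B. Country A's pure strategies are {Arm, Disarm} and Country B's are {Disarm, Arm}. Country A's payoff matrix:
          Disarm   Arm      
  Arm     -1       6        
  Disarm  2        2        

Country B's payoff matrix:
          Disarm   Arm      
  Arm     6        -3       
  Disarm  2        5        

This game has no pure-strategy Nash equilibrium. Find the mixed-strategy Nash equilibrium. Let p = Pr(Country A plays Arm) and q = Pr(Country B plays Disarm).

In a mixed equilibrium Country B is indifferent between Disarm and Arm; this condition fixes p.
  Country B's payoff from Disarm: p·6 + (1−p)·2 = 4p + 2
  Country B's payoff from Arm: p·(-3) + (1−p)·5 = -8p + 5
  4p + 2 = -8p + 5  ⇒  12p = 3  ⇒  p = 1/4.
Country B's mix must leave Country A indifferent between Arm and Disarm.
  Country A's payoff from Arm: q·(-1) + (1−q)·6 = -7q + 6
  Country A's payoff from Disarm: q·2 + (1−q)·2 = 2
  -7q + 6 = 2  ⇒  -7q = -4  ⇒  q = 4/7.

p = 1/4, q = 4/7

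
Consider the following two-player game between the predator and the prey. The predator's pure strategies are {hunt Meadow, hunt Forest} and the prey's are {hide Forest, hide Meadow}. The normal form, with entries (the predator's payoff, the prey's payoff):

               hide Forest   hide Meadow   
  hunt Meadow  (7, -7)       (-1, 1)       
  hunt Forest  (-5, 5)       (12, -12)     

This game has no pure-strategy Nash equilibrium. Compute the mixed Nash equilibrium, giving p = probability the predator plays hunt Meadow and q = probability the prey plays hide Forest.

p = 17/25, q = 13/25

The prey's indifference between hide Forest and hide Meadow determines the predator's mixing probability p:
  the prey's payoff from hide Forest: p·(-7) + (1−p)·5 = -12p + 5
  the prey's payoff from hide Meadow: p·1 + (1−p)·(-12) = 13p - 12
  -12p + 5 = 13p - 12  ⇒  -25p = -17  ⇒  p = 17/25.
Set the predator's expected payoff from hunt Meadow equal to that from hunt Forest:
  the predator's payoff to hunt Meadow: q·7 + (1−q)·(-1) = 8q - 1
  the predator's payoff to hunt Forest: q·(-5) + (1−q)·12 = -17q + 12
  8q - 1 = -17q + 12  ⇒  25q = 13  ⇒  q = 13/25.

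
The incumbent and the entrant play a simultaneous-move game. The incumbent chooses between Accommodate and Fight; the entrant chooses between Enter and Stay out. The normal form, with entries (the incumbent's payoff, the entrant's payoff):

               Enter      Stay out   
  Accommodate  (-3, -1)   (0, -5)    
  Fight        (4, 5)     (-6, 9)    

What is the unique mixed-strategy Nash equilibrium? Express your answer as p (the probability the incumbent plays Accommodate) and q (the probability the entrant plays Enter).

p = 1/2, q = 6/13

For the entrant to be willing to mix, the entrant must be indifferent between Enter and Stay out, which pins down the incumbent's mix.
  the entrant's expected payoff from Enter: p·(-1) + (1−p)·5 = -6p + 5
  the entrant's expected payoff from Stay out: p·(-5) + (1−p)·9 = -14p + 9
  -6p + 5 = -14p + 9  ⇒  8p = 4  ⇒  p = 1/2.
For the incumbent to be willing to mix, the incumbent must be indifferent between Accommodate and Fight, which pins down the entrant's mix.
  the incumbent's payoff from Accommodate: q·(-3) + (1−q)·0 = -3q
  the incumbent's payoff from Fight: q·4 + (1−q)·(-6) = 10q - 6
  -3q = 10q - 6  ⇒  -13q = -6  ⇒  q = 6/13.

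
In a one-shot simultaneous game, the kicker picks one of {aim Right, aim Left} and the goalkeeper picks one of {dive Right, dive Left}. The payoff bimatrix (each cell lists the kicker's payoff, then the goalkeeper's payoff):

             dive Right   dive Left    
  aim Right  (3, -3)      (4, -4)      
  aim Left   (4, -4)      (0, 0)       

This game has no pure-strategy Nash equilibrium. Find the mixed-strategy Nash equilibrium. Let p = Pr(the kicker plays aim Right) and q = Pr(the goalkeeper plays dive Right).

p = 4/5, q = 4/5

Set the goalkeeper's expected payoff from dive Right equal to that from dive Left:
  the goalkeeper's payoff to dive Right: p·(-3) + (1−p)·(-4) = p - 4
  the goalkeeper's payoff to dive Left: p·(-4) + (1−p)·0 = -4p
  p - 4 = -4p  ⇒  5p = 4  ⇒  p = 4/5.
For the kicker to be willing to mix, the kicker must be indifferent between aim Right and aim Left, which pins down the goalkeeper's mix.
  the kicker's payoff to aim Right: q·3 + (1−q)·4 = -q + 4
  the kicker's payoff to aim Left: q·4 + (1−q)·0 = 4q
  -q + 4 = 4q  ⇒  -5q = -4  ⇒  q = 4/5.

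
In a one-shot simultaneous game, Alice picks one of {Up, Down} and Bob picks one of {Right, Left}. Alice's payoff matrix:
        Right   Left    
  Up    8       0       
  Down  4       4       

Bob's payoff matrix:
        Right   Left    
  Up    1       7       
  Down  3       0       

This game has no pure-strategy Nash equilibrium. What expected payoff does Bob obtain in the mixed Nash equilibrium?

Set Bob's expected payoff from Right equal to that from Left:
  Bob's expected payoff from Right: p·1 + (1−p)·3 = -2p + 3
  Bob's expected payoff from Left: p·7 + (1−p)·0 = 7p
  -2p + 3 = 7p  ⇒  -9p = -3  ⇒  p = 1/3.
At equilibrium Bob is indifferent across columns, so Bob's payoff equals the payoff from Right: (1/3)·1 + (2/3)·3 = 7/3.

7/3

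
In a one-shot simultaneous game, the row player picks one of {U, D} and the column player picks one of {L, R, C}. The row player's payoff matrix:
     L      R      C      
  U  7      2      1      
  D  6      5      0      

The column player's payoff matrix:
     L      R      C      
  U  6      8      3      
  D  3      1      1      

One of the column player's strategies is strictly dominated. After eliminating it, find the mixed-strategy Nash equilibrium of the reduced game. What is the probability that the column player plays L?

The column player's strategy C is strictly dominated by L: 6 > 3 and 3 > 1. Eliminate C.
For the row player to be willing to mix, the row player must be indifferent between U and D, which pins down the column player's mix.
  the row player's expected payoff from U: q·7 + (1−q)·2 = 5q + 2
  the row player's expected payoff from D: q·6 + (1−q)·5 = q + 5
  5q + 2 = q + 5  ⇒  4q = 3  ⇒  q = 3/4.

q = 3/4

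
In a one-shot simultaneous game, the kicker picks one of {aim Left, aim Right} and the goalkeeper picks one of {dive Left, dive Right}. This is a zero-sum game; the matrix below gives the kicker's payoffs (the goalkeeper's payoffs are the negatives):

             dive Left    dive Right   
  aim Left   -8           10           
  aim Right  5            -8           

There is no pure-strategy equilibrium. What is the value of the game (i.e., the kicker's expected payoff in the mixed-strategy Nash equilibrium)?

For the kicker to be willing to mix, the kicker must be indifferent between aim Left and aim Right, which pins down the goalkeeper's mix.
  the kicker's expected payoff from aim Left: q·(-8) + (1−q)·10 = -18q + 10
  the kicker's expected payoff from aim Right: q·5 + (1−q)·(-8) = 13q - 8
  -18q + 10 = 13q - 8  ⇒  -31q = -18  ⇒  q = 18/31.
The value is the kicker's expected payoff against this mix (using aim Left): (18/31)·(-8) + (13/31)·10 = -14/31.

v = -14/31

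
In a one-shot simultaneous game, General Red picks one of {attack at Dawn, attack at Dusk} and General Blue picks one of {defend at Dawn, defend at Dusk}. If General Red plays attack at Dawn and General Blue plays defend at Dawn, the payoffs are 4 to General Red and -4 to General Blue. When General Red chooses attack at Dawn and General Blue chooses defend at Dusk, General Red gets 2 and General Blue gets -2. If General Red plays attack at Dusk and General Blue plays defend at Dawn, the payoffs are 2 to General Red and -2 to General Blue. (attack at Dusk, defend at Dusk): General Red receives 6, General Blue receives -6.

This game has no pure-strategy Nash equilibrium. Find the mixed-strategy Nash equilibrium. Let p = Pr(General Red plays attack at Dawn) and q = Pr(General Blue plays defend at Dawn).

p = 2/3, q = 2/3

In a mixed equilibrium General Blue is indifferent between defend at Dawn and defend at Dusk; this condition fixes p.
  General Blue's payoff from defend at Dawn: p·(-4) + (1−p)·(-2) = -2p - 2
  General Blue's payoff from defend at Dusk: p·(-2) + (1−p)·(-6) = 4p - 6
  -2p - 2 = 4p - 6  ⇒  -6p = -4  ⇒  p = 2/3.
In a mixed equilibrium General Red is indifferent between attack at Dawn and attack at Dusk; this condition fixes q.
  General Red's payoff to attack at Dawn: q·4 + (1−q)·2 = 2q + 2
  General Red's payoff to attack at Dusk: q·2 + (1−q)·6 = -4q + 6
  2q + 2 = -4q + 6  ⇒  6q = 4  ⇒  q = 2/3.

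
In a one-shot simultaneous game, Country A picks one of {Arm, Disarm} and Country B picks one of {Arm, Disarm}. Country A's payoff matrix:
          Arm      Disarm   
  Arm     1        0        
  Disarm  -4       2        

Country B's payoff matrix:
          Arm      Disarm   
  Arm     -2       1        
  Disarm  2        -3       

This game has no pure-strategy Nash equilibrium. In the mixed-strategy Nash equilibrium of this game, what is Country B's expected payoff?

-1/2

Country A's mix must leave Country B indifferent between Arm and Disarm.
  Country B's payoff from Arm: p·(-2) + (1−p)·2 = -4p + 2
  Country B's payoff from Disarm: p·1 + (1−p)·(-3) = 4p - 3
  -4p + 2 = 4p - 3  ⇒  -8p = -5  ⇒  p = 5/8.
At equilibrium Country B is indifferent across columns, so Country B's payoff equals the payoff from Arm: (5/8)·(-2) + (3/8)·2 = -1/2.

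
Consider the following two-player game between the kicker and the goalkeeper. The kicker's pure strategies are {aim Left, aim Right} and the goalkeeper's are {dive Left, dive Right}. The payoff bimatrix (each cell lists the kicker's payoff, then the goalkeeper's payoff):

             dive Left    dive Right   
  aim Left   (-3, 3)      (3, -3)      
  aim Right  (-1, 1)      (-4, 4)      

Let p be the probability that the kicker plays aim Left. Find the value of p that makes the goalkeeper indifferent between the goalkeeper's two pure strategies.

p = 1/3

For the goalkeeper to be willing to mix, the goalkeeper must be indifferent between dive Left and dive Right, which pins down the kicker's mix.
  the goalkeeper's payoff to dive Left: p·3 + (1−p)·1 = 2p + 1
  the goalkeeper's payoff to dive Right: p·(-3) + (1−p)·4 = -7p + 4
  2p + 1 = -7p + 4  ⇒  9p = 3  ⇒  p = 1/3.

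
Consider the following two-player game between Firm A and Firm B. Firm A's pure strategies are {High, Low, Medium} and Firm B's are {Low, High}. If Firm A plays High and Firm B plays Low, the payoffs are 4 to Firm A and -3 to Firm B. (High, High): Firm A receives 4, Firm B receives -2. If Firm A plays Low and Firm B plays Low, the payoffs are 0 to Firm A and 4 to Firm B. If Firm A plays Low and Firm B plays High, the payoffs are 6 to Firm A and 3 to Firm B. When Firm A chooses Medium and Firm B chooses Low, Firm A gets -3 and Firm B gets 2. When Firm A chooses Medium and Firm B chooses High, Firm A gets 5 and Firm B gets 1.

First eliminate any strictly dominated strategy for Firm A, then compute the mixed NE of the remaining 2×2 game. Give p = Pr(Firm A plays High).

p = 1/2

Firm A's strategy Medium is strictly dominated by Low: 0 > -3 and 6 > 5. Eliminate Medium.
Set Firm B's expected payoff from Low equal to that from High:
  Firm B's expected payoff from Low: p·(-3) + (1−p)·4 = -7p + 4
  Firm B's expected payoff from High: p·(-2) + (1−p)·3 = -5p + 3
  -7p + 4 = -5p + 3  ⇒  -2p = -1  ⇒  p = 1/2.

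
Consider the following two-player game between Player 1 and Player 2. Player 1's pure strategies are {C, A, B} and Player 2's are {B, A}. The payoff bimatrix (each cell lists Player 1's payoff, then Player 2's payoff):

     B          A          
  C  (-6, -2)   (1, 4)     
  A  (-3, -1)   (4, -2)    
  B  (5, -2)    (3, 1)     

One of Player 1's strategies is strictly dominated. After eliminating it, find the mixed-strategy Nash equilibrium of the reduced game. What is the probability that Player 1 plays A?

p = 3/4

Player 1's strategy C is strictly dominated by A: -3 > -6 and 4 > 1. Eliminate C.
Set Player 2's expected payoff from B equal to that from A:
  Player 2's expected payoff from B: p·(-1) + (1−p)·(-2) = p - 2
  Player 2's expected payoff from A: p·(-2) + (1−p)·1 = -3p + 1
  p - 2 = -3p + 1  ⇒  4p = 3  ⇒  p = 3/4.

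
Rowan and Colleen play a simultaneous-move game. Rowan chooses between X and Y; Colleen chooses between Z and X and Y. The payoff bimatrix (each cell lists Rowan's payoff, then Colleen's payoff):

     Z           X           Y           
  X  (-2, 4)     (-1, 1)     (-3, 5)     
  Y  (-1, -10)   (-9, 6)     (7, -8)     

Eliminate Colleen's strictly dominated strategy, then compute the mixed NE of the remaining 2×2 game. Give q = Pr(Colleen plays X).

q = 5/9

Colleen's strategy Z is strictly dominated by Y: 5 > 4 and -8 > -10. Eliminate Z.
Rowan's indifference between X and Y determines Colleen's mixing probability q:
  Rowan's payoff from X: q·(-1) + (1−q)·(-3) = 2q - 3
  Rowan's payoff from Y: q·(-9) + (1−q)·7 = -16q + 7
  2q - 3 = -16q + 7  ⇒  18q = 10  ⇒  q = 5/9.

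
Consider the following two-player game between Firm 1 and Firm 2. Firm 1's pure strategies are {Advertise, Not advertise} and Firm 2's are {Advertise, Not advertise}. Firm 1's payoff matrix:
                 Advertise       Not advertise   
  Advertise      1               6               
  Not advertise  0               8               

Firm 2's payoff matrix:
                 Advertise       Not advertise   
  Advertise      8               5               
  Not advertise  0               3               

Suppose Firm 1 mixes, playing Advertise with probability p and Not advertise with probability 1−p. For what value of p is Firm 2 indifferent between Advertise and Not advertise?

Firm 1's mix must leave Firm 2 indifferent between Advertise and Not advertise.
  Firm 2's payoff from Advertise: p·8 + (1−p)·0 = 8p
  Firm 2's payoff from Not advertise: p·5 + (1−p)·3 = 2p + 3
  8p = 2p + 3  ⇒  6p = 3  ⇒  p = 1/2.

p = 1/2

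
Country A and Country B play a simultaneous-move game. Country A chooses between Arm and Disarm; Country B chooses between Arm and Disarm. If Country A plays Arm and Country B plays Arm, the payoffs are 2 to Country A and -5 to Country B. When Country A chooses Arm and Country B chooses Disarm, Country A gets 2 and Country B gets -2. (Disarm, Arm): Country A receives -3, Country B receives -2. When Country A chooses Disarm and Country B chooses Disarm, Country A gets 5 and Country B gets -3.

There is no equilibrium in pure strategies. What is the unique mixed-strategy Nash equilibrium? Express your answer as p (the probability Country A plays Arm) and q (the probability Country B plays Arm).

p = 1/4, q = 3/8

Country B's indifference between Arm and Disarm determines Country A's mixing probability p:
  Country B's payoff from Arm: p·(-5) + (1−p)·(-2) = -3p - 2
  Country B's payoff from Disarm: p·(-2) + (1−p)·(-3) = p - 3
  -3p - 2 = p - 3  ⇒  -4p = -1  ⇒  p = 1/4.
Country B's mix must leave Country A indifferent between Arm and Disarm.
  Country A's payoff to Arm: q·2 + (1−q)·2 = 2
  Country A's payoff to Disarm: q·(-3) + (1−q)·5 = -8q + 5
  2 = -8q + 5  ⇒  8q = 3  ⇒  q = 3/8.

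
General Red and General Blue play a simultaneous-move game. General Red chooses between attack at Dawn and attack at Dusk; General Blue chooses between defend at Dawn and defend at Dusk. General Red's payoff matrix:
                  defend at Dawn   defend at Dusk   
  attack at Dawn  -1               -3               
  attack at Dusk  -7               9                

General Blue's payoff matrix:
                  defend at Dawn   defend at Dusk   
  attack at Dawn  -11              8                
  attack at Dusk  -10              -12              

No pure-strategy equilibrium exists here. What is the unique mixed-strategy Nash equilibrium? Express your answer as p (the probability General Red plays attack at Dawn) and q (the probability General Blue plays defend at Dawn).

For General Blue to be willing to mix, General Blue must be indifferent between defend at Dawn and defend at Dusk, which pins down General Red's mix.
  General Blue's payoff to defend at Dawn: p·(-11) + (1−p)·(-10) = -p - 10
  General Blue's payoff to defend at Dusk: p·8 + (1−p)·(-12) = 20p - 12
  -p - 10 = 20p - 12  ⇒  -21p = -2  ⇒  p = 2/21.
General Blue's mix must leave General Red indifferent between attack at Dawn and attack at Dusk.
  General Red's expected payoff from attack at Dawn: q·(-1) + (1−q)·(-3) = 2q - 3
  General Red's expected payoff from attack at Dusk: q·(-7) + (1−q)·9 = -16q + 9
  2q - 3 = -16q + 9  ⇒  18q = 12  ⇒  q = 2/3.

p = 2/21, q = 2/3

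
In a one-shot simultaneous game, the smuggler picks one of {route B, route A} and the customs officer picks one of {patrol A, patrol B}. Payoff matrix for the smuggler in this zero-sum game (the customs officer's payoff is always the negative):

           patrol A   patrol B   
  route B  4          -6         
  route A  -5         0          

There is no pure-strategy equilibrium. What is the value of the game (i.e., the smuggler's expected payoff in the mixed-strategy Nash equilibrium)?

The customs officer's mix must leave the smuggler indifferent between route B and route A.
  the smuggler's payoff to route B: q·4 + (1−q)·(-6) = 10q - 6
  the smuggler's payoff to route A: q·(-5) + (1−q)·0 = -5q
  10q - 6 = -5q  ⇒  15q = 6  ⇒  q = 2/5.
The value is the smuggler's expected payoff against this mix (using route B): (2/5)·4 + (3/5)·(-6) = -2.

v = -2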